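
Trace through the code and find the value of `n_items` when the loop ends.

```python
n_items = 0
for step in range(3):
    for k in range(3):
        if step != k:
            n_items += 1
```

Let's trace through this code step by step.

Initialize: n_items = 0
Entering loop: for step in range(3):
After iteration 1: step = 0, n_items = 2
After iteration 2: step = 1, n_items = 4
After iteration 3: step = 2, n_items = 6
Loop ends.

Final answer: 6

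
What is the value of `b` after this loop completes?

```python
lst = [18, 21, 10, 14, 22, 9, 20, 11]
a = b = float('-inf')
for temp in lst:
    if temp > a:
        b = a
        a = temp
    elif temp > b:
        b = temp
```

Let's trace through this code step by step.

Initialize: lst = [18, 21, 10, 14, 22, 9, 20, 11]
Initialize: a = -inf
Initialize: b = -inf
Entering loop: for temp in lst:
After iteration 1: temp = 18, a = 18, b = -inf
After iteration 2: temp = 21, a = 21, b = 18
After iteration 3: temp = 10, a = 21, b = 18
After iteration 4: temp = 14, a = 21, b = 18
After iteration 5: temp = 22, a = 22, b = 21
After iteration 6: temp = 9, a = 22, b = 21
After iteration 7: temp = 20, a = 22, b = 21
After iteration 8: temp = 11, a = 22, b = 21
Loop ends.

Final answer: 21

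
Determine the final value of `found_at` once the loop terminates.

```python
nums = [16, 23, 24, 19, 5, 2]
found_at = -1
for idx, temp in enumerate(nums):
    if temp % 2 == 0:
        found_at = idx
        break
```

Let's trace through this code step by step.

Initialize: nums = [16, 23, 24, 19, 5, 2]
Initialize: found_at = -1
Entering loop: for idx, temp in enumerate(nums):
After iteration 1: idx = 0, temp = 16, found_at = 0
Loop ends.

Final answer: 0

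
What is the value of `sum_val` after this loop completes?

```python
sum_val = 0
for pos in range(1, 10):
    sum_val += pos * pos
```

Let's trace through this code step by step.

Initialize: sum_val = 0
Entering loop: for pos in range(1, 10):
After iteration 1: pos = 1, sum_val = 1
After iteration 2: pos = 2, sum_val = 5
After iteration 3: pos = 3, sum_val = 14
After iteration 4: pos = 4, sum_val = 30
After iteration 5: pos = 5, sum_val = 55
After iteration 6: pos = 6, sum_val = 91
After iteration 7: pos = 7, sum_val = 140
After iteration 8: pos = 8, sum_val = 204
After iteration 9: pos = 9, sum_val = 285
Loop ends.

Final answer: 285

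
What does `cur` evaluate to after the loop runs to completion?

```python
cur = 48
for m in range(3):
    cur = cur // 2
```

Let's trace through this code step by step.

Initialize: cur = 48
Entering loop: for m in range(3):
After iteration 1: m = 0, cur = 24
After iteration 2: m = 1, cur = 12
After iteration 3: m = 2, cur = 6
Loop ends.

Final answer: 6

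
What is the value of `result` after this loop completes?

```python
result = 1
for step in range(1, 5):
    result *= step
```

Let's trace through this code step by step.

Initialize: result = 1
Entering loop: for step in range(1, 5):
After iteration 1: step = 1, result = 1
After iteration 2: step = 2, result = 2
After iteration 3: step = 3, result = 6
After iteration 4: step = 4, result = 24
Loop ends.

Final answer: 24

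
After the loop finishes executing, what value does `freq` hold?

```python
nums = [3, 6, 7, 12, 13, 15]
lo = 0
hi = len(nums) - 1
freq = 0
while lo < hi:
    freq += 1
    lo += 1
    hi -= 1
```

Let's trace through this code step by step.

Initialize: nums = [3, 6, 7, 12, 13, 15]
Initialize: lo = 0
Initialize: hi = 5
Initialize: freq = 0
Entering loop: while lo < hi:
After iteration 1: lo = 1, hi = 4, freq = 1
After iteration 2: lo = 2, hi = 3, freq = 2
After iteration 3: lo = 3, hi = 2, freq = 3
Loop ends.

Final answer: 3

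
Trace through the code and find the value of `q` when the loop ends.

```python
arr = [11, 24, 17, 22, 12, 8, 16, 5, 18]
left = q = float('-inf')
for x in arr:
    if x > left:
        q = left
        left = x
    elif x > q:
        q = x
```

Let's trace through this code step by step.

Initialize: arr = [11, 24, 17, 22, 12, 8, 16, 5, 18]
Initialize: left = -inf
Initialize: q = -inf
Entering loop: for x in arr:
After iteration 1: x = 11, left = 11, q = -inf
After iteration 2: x = 24, left = 24, q = 11
After iteration 3: x = 17, left = 24, q = 17
After iteration 4: x = 22, left = 24, q = 22
After iteration 5: x = 12, left = 24, q = 22
After iteration 6: x = 8, left = 24, q = 22
After iteration 7: x = 16, left = 24, q = 22
After iteration 8: x = 5, left = 24, q = 22
After iteration 9: x = 18, left = 24, q = 22
Loop ends.

Final answer: 22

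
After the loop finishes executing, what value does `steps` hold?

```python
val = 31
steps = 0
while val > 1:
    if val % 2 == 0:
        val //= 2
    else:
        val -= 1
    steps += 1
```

Let's trace through this code step by step.

Initialize: val = 31
Initialize: steps = 0
Entering loop: while val > 1:
After iteration 1: val = 30, steps = 1
After iteration 2: val = 15, steps = 2
After iteration 3: val = 14, steps = 3
After iteration 4: val = 7, steps = 4
After iteration 5: val = 6, steps = 5
After iteration 6: val = 3, steps = 6
After iteration 7: val = 2, steps = 7
After iteration 8: val = 1, steps = 8
Loop ends.

Final answer: 8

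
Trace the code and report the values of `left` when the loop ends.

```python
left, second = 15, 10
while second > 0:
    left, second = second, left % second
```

Let's trace through this code step by step.

Initialize: left = 15
Initialize: second = 10
Entering loop: while second > 0:
After iteration 1: left = 10, second = 5
After iteration 2: left = 5, second = 0
Loop ends.

Final answer: 5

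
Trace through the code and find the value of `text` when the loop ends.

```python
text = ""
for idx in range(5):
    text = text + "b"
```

Let's trace through this code step by step.

Initialize: text = ''
Entering loop: for idx in range(5):
After iteration 1: idx = 0, text = 'b'
After iteration 2: idx = 1, text = 'bb'
After iteration 3: idx = 2, text = 'bbb'
After iteration 4: idx = 3, text = 'bbbb'
After iteration 5: idx = 4, text = 'bbbbb'
Loop ends.

Final answer: 'bbbbb'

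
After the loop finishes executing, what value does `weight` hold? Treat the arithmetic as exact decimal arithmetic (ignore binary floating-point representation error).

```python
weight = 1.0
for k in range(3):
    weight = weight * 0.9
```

Let's trace through this code step by step.

Initialize: weight = 1.0
Entering loop: for k in range(3):
After iteration 1: k = 0, weight = 0.9
After iteration 2: k = 1, weight = 0.81
After iteration 3: k = 2, weight = 0.729
Loop ends.

Final answer: 0.729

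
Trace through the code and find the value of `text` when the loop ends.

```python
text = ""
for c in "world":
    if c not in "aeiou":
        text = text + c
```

Let's trace through this code step by step.

Initialize: text = ''
Entering loop: for c in "world":
After iteration 1: c = 'w', text = 'w'
After iteration 2: c = 'o', text = 'w'
After iteration 3: c = 'r', text = 'wr'
After iteration 4: c = 'l', text = 'wrl'
After iteration 5: c = 'd', text = 'wrld'
Loop ends.

Final answer: 'wrld'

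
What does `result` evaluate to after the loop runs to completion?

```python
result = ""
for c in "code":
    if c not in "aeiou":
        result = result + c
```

Let's trace through this code step by step.

Initialize: result = ''
Entering loop: for c in "code":
After iteration 1: c = 'c', result = 'c'
After iteration 2: c = 'o', result = 'c'
After iteration 3: c = 'd', result = 'cd'
After iteration 4: c = 'e', result = 'cd'
Loop ends.

Final answer: 'cd'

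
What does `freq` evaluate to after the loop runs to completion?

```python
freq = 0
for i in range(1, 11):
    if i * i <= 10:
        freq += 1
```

Let's trace through this code step by step.

Initialize: freq = 0
Entering loop: for i in range(1, 11):
After iteration 1: i = 1, freq = 1
After iteration 2: i = 2, freq = 2
After iteration 3: i = 3, freq = 3
After iteration 4: i = 4, freq = 3
After iteration 5: i = 5, freq = 3
After iteration 6: i = 6, freq = 3
After iteration 7: i = 7, freq = 3
After iteration 8: i = 8, freq = 3
After iteration 9: i = 9, freq = 3
After iteration 10: i = 10, freq = 3
Loop ends.

Final answer: 3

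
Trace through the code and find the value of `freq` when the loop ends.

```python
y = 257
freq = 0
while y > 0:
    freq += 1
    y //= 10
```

Let's trace through this code step by step.

Initialize: y = 257
Initialize: freq = 0
Entering loop: while y > 0:
After iteration 1: y = 25, freq = 1
After iteration 2: y = 2, freq = 2
After iteration 3: y = 0, freq = 3
Loop ends.

Final answer: 3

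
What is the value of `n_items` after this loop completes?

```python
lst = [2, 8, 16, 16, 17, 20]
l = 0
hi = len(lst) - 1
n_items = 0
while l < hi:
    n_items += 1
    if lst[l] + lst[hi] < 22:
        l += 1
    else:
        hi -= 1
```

Let's trace through this code step by step.

Initialize: lst = [2, 8, 16, 16, 17, 20]
Initialize: l = 0
Initialize: hi = 5
Initialize: n_items = 0
Entering loop: while l < hi:
After iteration 1: l = 0, hi = 4, n_items = 1
After iteration 2: l = 1, hi = 4, n_items = 2
After iteration 3: l = 1, hi = 3, n_items = 3
After iteration 4: l = 1, hi = 2, n_items = 4
After iteration 5: l = 1, hi = 1, n_items = 5
Loop ends.

Final answer: 5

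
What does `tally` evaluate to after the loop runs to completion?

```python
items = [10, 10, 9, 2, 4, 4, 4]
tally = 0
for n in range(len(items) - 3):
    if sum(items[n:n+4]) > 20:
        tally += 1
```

Let's trace through this code step by step.

Initialize: items = [10, 10, 9, 2, 4, 4, 4]
Initialize: tally = 0
Entering loop: for n in range(len(items) - 3):
After iteration 1: n = 0, tally = 1
After iteration 2: n = 1, tally = 2
After iteration 3: n = 2, tally = 2
After iteration 4: n = 3, tally = 2
Loop ends.

Final answer: 2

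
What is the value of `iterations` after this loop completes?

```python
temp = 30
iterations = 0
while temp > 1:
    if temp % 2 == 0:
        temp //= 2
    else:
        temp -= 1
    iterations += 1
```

Let's trace through this code step by step.

Initialize: temp = 30
Initialize: iterations = 0
Entering loop: while temp > 1:
After iteration 1: temp = 15, iterations = 1
After iteration 2: temp = 14, iterations = 2
After iteration 3: temp = 7, iterations = 3
After iteration 4: temp = 6, iterations = 4
After iteration 5: temp = 3, iterations = 5
After iteration 6: temp = 2, iterations = 6
After iteration 7: temp = 1, iterations = 7
Loop ends.

Final answer: 7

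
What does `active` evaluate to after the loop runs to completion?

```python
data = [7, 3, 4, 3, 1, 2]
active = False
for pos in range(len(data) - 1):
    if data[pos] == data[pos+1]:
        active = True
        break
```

Let's trace through this code step by step.

Initialize: data = [7, 3, 4, 3, 1, 2]
Initialize: active = False
Entering loop: for pos in range(len(data) - 1):
After iteration 1: pos = 0, active = False
After iteration 2: pos = 1, active = False
After iteration 3: pos = 2, active = False
After iteration 4: pos = 3, active = False
After iteration 5: pos = 4, active = False
Loop ends.

Final answer: False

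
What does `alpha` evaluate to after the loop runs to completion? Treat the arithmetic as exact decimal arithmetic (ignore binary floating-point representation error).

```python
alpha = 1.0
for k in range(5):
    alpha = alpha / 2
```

Let's trace through this code step by step.

Initialize: alpha = 1.0
Entering loop: for k in range(5):
After iteration 1: k = 0, alpha = 0.5
After iteration 2: k = 1, alpha = 0.25
After iteration 3: k = 2, alpha = 0.125
After iteration 4: k = 3, alpha = 0.0625
After iteration 5: k = 4, alpha = 0.03125
Loop ends.

Final answer: 0.03125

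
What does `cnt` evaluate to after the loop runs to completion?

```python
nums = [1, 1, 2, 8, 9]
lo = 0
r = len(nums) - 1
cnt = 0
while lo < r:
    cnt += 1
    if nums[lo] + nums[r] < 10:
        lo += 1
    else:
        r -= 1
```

Let's trace through this code step by step.

Initialize: nums = [1, 1, 2, 8, 9]
Initialize: lo = 0
Initialize: r = 4
Initialize: cnt = 0
Entering loop: while lo < r:
After iteration 1: lo = 0, r = 3, cnt = 1
After iteration 2: lo = 1, r = 3, cnt = 2
After iteration 3: lo = 2, r = 3, cnt = 3
After iteration 4: lo = 2, r = 2, cnt = 4
Loop ends.

Final answer: 4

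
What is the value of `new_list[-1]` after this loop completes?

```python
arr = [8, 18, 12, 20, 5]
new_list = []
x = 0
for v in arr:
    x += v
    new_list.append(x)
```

Let's trace through this code step by step.

Initialize: arr = [8, 18, 12, 20, 5]
Initialize: new_list = []
Initialize: x = 0
Entering loop: for v in arr:
After iteration 1: v = 8, new_list = [8], x = 8
After iteration 2: v = 18, new_list = [8, 26], x = 26
After iteration 3: v = 12, new_list = [8, 26, 38], x = 38
After iteration 4: v = 20, new_list = [8, 26, 38, 58], x = 58
After iteration 5: v = 5, new_list = [8, 26, 38, 58, 63], x = 63
Loop ends.
new_list[-1] = 63

Final answer: 63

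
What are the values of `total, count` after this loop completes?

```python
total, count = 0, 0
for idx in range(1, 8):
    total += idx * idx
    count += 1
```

Let's trace through this code step by step.

Initialize: total = 0
Initialize: count = 0
Entering loop: for idx in range(1, 8):
After iteration 1: idx = 1, total = 1, count = 1
After iteration 2: idx = 2, total = 5, count = 2
After iteration 3: idx = 3, total = 14, count = 3
After iteration 4: idx = 4, total = 30, count = 4
After iteration 5: idx = 5, total = 55, count = 5
After iteration 6: idx = 6, total = 91, count = 6
After iteration 7: idx = 7, total = 140, count = 7
Loop ends.

Final answer: 140, 7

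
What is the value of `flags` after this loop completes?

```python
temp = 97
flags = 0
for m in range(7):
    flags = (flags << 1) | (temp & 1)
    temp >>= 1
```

Let's trace through this code step by step.

Initialize: temp = 97
Initialize: flags = 0
Entering loop: for m in range(7):
After iteration 1: m = 0, temp = 48, flags = 1
After iteration 2: m = 1, temp = 24, flags = 2
After iteration 3: m = 2, temp = 12, flags = 4
After iteration 4: m = 3, temp = 6, flags = 8
After iteration 5: m = 4, temp = 3, flags = 16
After iteration 6: m = 5, temp = 1, flags = 33
After iteration 7: m = 6, temp = 0, flags = 67
Loop ends.

Final answer: 67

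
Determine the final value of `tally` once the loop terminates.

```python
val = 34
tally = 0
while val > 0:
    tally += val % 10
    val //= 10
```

Let's trace through this code step by step.

Initialize: val = 34
Initialize: tally = 0
Entering loop: while val > 0:
After iteration 1: val = 3, tally = 4
After iteration 2: val = 0, tally = 7
Loop ends.

Final answer: 7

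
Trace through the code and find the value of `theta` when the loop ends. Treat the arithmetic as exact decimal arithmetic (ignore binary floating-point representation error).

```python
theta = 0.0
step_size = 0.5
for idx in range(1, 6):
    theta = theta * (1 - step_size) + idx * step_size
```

Let's trace through this code step by step.

Initialize: theta = 0.0
Initialize: step_size = 0.5
Entering loop: for idx in range(1, 6):
After iteration 1: idx = 1, theta = 0.5
After iteration 2: idx = 2, theta = 1.25
After iteration 3: idx = 3, theta = 2.125
After iteration 4: idx = 4, theta = 3.0625
After iteration 5: idx = 5, theta = 4.03125
Loop ends.

Final answer: 4.03125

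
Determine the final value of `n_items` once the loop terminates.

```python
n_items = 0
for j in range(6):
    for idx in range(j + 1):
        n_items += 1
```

Let's trace through this code step by step.

Initialize: n_items = 0
Entering loop: for j in range(6):
After iteration 1: j = 0, n_items = 1, idx = 0
After iteration 2: j = 1, n_items = 3, idx = 1
After iteration 3: j = 2, n_items = 6, idx = 2
After iteration 4: j = 3, n_items = 10, idx = 3
After iteration 5: j = 4, n_items = 15, idx = 4
After iteration 6: j = 5, n_items = 21, idx = 5
Loop ends.

Final answer: 21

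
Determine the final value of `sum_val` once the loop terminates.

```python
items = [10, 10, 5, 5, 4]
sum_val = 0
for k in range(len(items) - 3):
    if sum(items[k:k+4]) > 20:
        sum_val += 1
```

Let's trace through this code step by step.

Initialize: items = [10, 10, 5, 5, 4]
Initialize: sum_val = 0
Entering loop: for k in range(len(items) - 3):
After iteration 1: k = 0, sum_val = 1
After iteration 2: k = 1, sum_val = 2
Loop ends.

Final answer: 2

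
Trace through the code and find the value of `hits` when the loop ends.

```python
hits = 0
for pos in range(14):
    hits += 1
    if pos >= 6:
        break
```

Let's trace through this code step by step.

Initialize: hits = 0
Entering loop: for pos in range(14):
After iteration 1: pos = 0, hits = 1
After iteration 2: pos = 1, hits = 2
After iteration 3: pos = 2, hits = 3
After iteration 4: pos = 3, hits = 4
After iteration 5: pos = 4, hits = 5
After iteration 6: pos = 5, hits = 6
After iteration 7: pos = 6, hits = 7
Loop ends.

Final answer: 7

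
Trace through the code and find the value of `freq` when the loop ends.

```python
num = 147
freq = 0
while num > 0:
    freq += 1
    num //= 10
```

Let's trace through this code step by step.

Initialize: num = 147
Initialize: freq = 0
Entering loop: while num > 0:
After iteration 1: num = 14, freq = 1
After iteration 2: num = 1, freq = 2
After iteration 3: num = 0, freq = 3
Loop ends.

Final answer: 3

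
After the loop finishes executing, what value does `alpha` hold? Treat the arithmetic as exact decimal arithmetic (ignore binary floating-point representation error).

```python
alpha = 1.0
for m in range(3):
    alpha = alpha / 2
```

Let's trace through this code step by step.

Initialize: alpha = 1.0
Entering loop: for m in range(3):
After iteration 1: m = 0, alpha = 0.5
After iteration 2: m = 1, alpha = 0.25
After iteration 3: m = 2, alpha = 0.125
Loop ends.

Final answer: 0.125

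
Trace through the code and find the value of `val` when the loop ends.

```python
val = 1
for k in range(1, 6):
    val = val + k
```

Let's trace through this code step by step.

Initialize: val = 1
Entering loop: for k in range(1, 6):
After iteration 1: k = 1, val = 2
After iteration 2: k = 2, val = 4
After iteration 3: k = 3, val = 7
After iteration 4: k = 4, val = 11
After iteration 5: k = 5, val = 16
Loop ends.

Final answer: 16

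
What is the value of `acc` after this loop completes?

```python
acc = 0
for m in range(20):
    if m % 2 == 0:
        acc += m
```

Let's trace through this code step by step.

Initialize: acc = 0
Entering loop: for m in range(20):
After iteration 1: m = 0, acc = 0
After iteration 2: m = 1, acc = 0
After iteration 3: m = 2, acc = 2
After iteration 4: m = 3, acc = 2
After iteration 5: m = 4, acc = 6
After iteration 6: m = 5, acc = 6
After iteration 7: m = 6, acc = 12
After iteration 8: m = 7, acc = 12
After iteration 9: m = 8, acc = 20
After iteration 10: m = 9, acc = 20
After iteration 11: m = 10, acc = 30
After iteration 12: m = 11, acc = 30
After iteration 13: m = 12, acc = 42
After iteration 14: m = 13, acc = 42
After iteration 15: m = 14, acc = 56
After iteration 16: m = 15, acc = 56
After iteration 17: m = 16, acc = 72
After iteration 18: m = 17, acc = 72
After iteration 19: m = 18, acc = 90
After iteration 20: m = 19, acc = 90
Loop ends.

Final answer: 90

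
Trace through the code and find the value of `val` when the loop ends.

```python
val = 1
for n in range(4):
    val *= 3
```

Let's trace through this code step by step.

Initialize: val = 1
Entering loop: for n in range(4):
After iteration 1: n = 0, val = 3
After iteration 2: n = 1, val = 9
After iteration 3: n = 2, val = 27
After iteration 4: n = 3, val = 81
Loop ends.

Final answer: 81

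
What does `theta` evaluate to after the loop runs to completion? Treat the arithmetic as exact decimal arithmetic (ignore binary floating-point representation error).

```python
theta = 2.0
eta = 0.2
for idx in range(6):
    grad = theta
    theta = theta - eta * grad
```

Let's trace through this code step by step.

Initialize: theta = 2.0
Initialize: eta = 0.2
Entering loop: for idx in range(6):
After iteration 1: idx = 0, theta = 1.6, grad = 2.0
After iteration 2: idx = 1, theta = 1.28, grad = 1.6
After iteration 3: idx = 2, theta = 1.024, grad = 1.28
After iteration 4: idx = 3, theta = 0.8192, grad = 1.024
After iteration 5: idx = 4, theta = 0.65536, grad = 0.8192
After iteration 6: idx = 5, theta = 0.524288, grad = 0.65536
Loop ends.

Final answer: 0.524288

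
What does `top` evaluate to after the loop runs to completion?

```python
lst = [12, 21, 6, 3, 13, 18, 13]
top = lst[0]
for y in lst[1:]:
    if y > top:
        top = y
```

Let's trace through this code step by step.

Initialize: lst = [12, 21, 6, 3, 13, 18, 13]
Initialize: top = 12
Entering loop: for y in lst[1:]:
After iteration 1: y = 21, top = 21
After iteration 2: y = 6, top = 21
After iteration 3: y = 3, top = 21
After iteration 4: y = 13, top = 21
After iteration 5: y = 18, top = 21
After iteration 6: y = 13, top = 21
Loop ends.

Final answer: 21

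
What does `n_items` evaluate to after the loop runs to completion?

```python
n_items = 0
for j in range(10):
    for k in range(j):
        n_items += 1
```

Let's trace through this code step by step.

Initialize: n_items = 0
Entering loop: for j in range(10):
After iteration 1: j = 0, n_items = 0
After iteration 2: j = 1, n_items = 1, k = 0
After iteration 3: j = 2, n_items = 3, k = 1
After iteration 4: j = 3, n_items = 6, k = 2
After iteration 5: j = 4, n_items = 10, k = 3
After iteration 6: j = 5, n_items = 15, k = 4
After iteration 7: j = 6, n_items = 21, k = 5
After iteration 8: j = 7, n_items = 28, k = 6
After iteration 9: j = 8, n_items = 36, k = 7
After iteration 10: j = 9, n_items = 45, k = 8
Loop ends.

Final answer: 45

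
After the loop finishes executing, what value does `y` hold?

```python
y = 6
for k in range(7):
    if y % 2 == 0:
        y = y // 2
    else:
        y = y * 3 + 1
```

Let's trace through this code step by step.

Initialize: y = 6
Entering loop: for k in range(7):
After iteration 1: k = 0, y = 3
After iteration 2: k = 1, y = 10
After iteration 3: k = 2, y = 5
After iteration 4: k = 3, y = 16
After iteration 5: k = 4, y = 8
After iteration 6: k = 5, y = 4
After iteration 7: k = 6, y = 2
Loop ends.

Final answer: 2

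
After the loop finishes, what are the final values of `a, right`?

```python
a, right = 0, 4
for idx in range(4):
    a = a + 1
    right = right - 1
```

Let's trace through this code step by step.

Initialize: a = 0
Initialize: right = 4
Entering loop: for idx in range(4):
After iteration 1: idx = 0, a = 1, right = 3
After iteration 2: idx = 1, a = 2, right = 2
After iteration 3: idx = 2, a = 3, right = 1
After iteration 4: idx = 3, a = 4, right = 0
Loop ends.

Final answer: 4, 0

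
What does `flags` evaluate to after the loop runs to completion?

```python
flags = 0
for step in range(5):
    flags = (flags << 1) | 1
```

Let's trace through this code step by step.

Initialize: flags = 0
Entering loop: for step in range(5):
After iteration 1: step = 0, flags = 1
After iteration 2: step = 1, flags = 3
After iteration 3: step = 2, flags = 7
After iteration 4: step = 3, flags = 15
After iteration 5: step = 4, flags = 31
Loop ends.

Final answer: 31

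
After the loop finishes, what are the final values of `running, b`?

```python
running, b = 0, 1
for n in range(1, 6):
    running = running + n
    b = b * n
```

Let's trace through this code step by step.

Initialize: running = 0
Initialize: b = 1
Entering loop: for n in range(1, 6):
After iteration 1: n = 1, running = 1, b = 1
After iteration 2: n = 2, running = 3, b = 2
After iteration 3: n = 3, running = 6, b = 6
After iteration 4: n = 4, running = 10, b = 24
After iteration 5: n = 5, running = 15, b = 120
Loop ends.

Final answer: 15, 120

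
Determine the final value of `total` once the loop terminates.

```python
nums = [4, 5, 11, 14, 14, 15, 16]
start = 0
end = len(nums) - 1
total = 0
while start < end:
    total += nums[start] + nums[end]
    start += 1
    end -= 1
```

Let's trace through this code step by step.

Initialize: nums = [4, 5, 11, 14, 14, 15, 16]
Initialize: start = 0
Initialize: end = 6
Initialize: total = 0
Entering loop: while start < end:
After iteration 1: start = 1, end = 5, total = 20
After iteration 2: start = 2, end = 4, total = 40
After iteration 3: start = 3, end = 3, total = 65
Loop ends.

Final answer: 65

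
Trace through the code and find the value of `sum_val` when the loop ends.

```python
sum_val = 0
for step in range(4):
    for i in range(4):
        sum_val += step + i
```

Let's trace through this code step by step.

Initialize: sum_val = 0
Entering loop: for step in range(4):
After iteration 1: step = 0, sum_val = 6
After iteration 2: step = 1, sum_val = 16
After iteration 3: step = 2, sum_val = 30
After iteration 4: step = 3, sum_val = 48
Loop ends.

Final answer: 48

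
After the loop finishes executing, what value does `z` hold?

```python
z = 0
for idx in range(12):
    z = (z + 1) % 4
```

Let's trace through this code step by step.

Initialize: z = 0
Entering loop: for idx in range(12):
After iteration 1: idx = 0, z = 1
After iteration 2: idx = 1, z = 2
After iteration 3: idx = 2, z = 3
After iteration 4: idx = 3, z = 0
After iteration 5: idx = 4, z = 1
After iteration 6: idx = 5, z = 2
After iteration 7: idx = 6, z = 3
After iteration 8: idx = 7, z = 0
After iteration 9: idx = 8, z = 1
After iteration 10: idx = 9, z = 2
After iteration 11: idx = 10, z = 3
After iteration 12: idx = 11, z = 0
Loop ends.

Final answer: 0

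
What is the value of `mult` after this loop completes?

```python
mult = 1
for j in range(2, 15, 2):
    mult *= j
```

Let's trace through this code step by step.

Initialize: mult = 1
Entering loop: for j in range(2, 15, 2):
After iteration 1: j = 2, mult = 2
After iteration 2: j = 4, mult = 8
After iteration 3: j = 6, mult = 48
After iteration 4: j = 8, mult = 384
After iteration 5: j = 10, mult = 3840
After iteration 6: j = 12, mult = 46080
After iteration 7: j = 14, mult = 645120
Loop ends.

Final answer: 645120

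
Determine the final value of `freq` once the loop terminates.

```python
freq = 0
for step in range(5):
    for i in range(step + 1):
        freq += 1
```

Let's trace through this code step by step.

Initialize: freq = 0
Entering loop: for step in range(5):
After iteration 1: step = 0, freq = 1, i = 0
After iteration 2: step = 1, freq = 3, i = 1
After iteration 3: step = 2, freq = 6, i = 2
After iteration 4: step = 3, freq = 10, i = 3
After iteration 5: step = 4, freq = 15, i = 4
Loop ends.

Final answer: 15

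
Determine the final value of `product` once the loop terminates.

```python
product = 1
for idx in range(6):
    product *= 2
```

Let's trace through this code step by step.

Initialize: product = 1
Entering loop: for idx in range(6):
After iteration 1: idx = 0, product = 2
After iteration 2: idx = 1, product = 4
After iteration 3: idx = 2, product = 8
After iteration 4: idx = 3, product = 16
After iteration 5: idx = 4, product = 32
After iteration 6: idx = 5, product = 64
Loop ends.

Final answer: 64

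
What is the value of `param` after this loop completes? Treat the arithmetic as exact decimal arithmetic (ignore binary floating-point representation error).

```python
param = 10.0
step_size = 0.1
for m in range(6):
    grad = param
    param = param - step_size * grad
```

Let's trace through this code step by step.

Initialize: param = 10.0
Initialize: step_size = 0.1
Entering loop: for m in range(6):
After iteration 1: m = 0, param = 9.0, grad = 10.0
After iteration 2: m = 1, param = 8.1, grad = 9.0
After iteration 3: m = 2, param = 7.29, grad = 8.1
After iteration 4: m = 3, param = 6.561, grad = 7.29
After iteration 5: m = 4, param = 5.9049, grad = 6.561
After iteration 6: m = 5, param = 5.31441, grad = 5.9049
Loop ends.

Final answer: 5.31441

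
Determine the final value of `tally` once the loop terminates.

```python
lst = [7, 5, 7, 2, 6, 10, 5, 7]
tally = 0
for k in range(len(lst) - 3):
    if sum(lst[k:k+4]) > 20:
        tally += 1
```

Let's trace through this code step by step.

Initialize: lst = [7, 5, 7, 2, 6, 10, 5, 7]
Initialize: tally = 0
Entering loop: for k in range(len(lst) - 3):
After iteration 1: k = 0, tally = 1
After iteration 2: k = 1, tally = 1
After iteration 3: k = 2, tally = 2
After iteration 4: k = 3, tally = 3
After iteration 5: k = 4, tally = 4
Loop ends.

Final answer: 4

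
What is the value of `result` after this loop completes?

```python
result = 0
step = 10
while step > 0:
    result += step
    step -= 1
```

Let's trace through this code step by step.

Initialize: result = 0
Initialize: step = 10
Entering loop: while step > 0:
After iteration 1: result = 10, step = 9
After iteration 2: result = 19, step = 8
After iteration 3: result = 27, step = 7
After iteration 4: result = 34, step = 6
After iteration 5: result = 40, step = 5
After iteration 6: result = 45, step = 4
After iteration 7: result = 49, step = 3
After iteration 8: result = 52, step = 2
After iteration 9: result = 54, step = 1
After iteration 10: result = 55, step = 0
Loop ends.

Final answer: 55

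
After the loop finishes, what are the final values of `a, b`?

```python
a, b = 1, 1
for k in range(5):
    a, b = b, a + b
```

Let's trace through this code step by step.

Initialize: a = 1
Initialize: b = 1
Entering loop: for k in range(5):
After iteration 1: k = 0, a = 1, b = 2
After iteration 2: k = 1, a = 2, b = 3
After iteration 3: k = 2, a = 3, b = 5
After iteration 4: k = 3, a = 5, b = 8
After iteration 5: k = 4, a = 8, b = 13
Loop ends.

Final answer: 8, 13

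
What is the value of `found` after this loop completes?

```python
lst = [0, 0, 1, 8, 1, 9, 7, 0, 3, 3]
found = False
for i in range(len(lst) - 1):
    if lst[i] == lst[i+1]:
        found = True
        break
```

Let's trace through this code step by step.

Initialize: lst = [0, 0, 1, 8, 1, 9, 7, 0, 3, 3]
Initialize: found = False
Entering loop: for i in range(len(lst) - 1):
After iteration 1: i = 0, found = True
Loop ends.

Final answer: True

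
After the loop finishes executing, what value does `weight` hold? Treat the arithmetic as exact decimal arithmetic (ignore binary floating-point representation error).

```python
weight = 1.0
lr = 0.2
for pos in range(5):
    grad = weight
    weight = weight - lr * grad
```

Let's trace through this code step by step.

Initialize: weight = 1.0
Initialize: lr = 0.2
Entering loop: for pos in range(5):
After iteration 1: pos = 0, weight = 0.8, grad = 1.0
After iteration 2: pos = 1, weight = 0.64, grad = 0.8
After iteration 3: pos = 2, weight = 0.512, grad = 0.64
After iteration 4: pos = 3, weight = 0.4096, grad = 0.512
After iteration 5: pos = 4, weight = 0.32768, grad = 0.4096
Loop ends.

Final answer: 0.32768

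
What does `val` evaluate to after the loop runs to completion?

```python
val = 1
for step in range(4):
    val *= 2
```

Let's trace through this code step by step.

Initialize: val = 1
Entering loop: for step in range(4):
After iteration 1: step = 0, val = 2
After iteration 2: step = 1, val = 4
After iteration 3: step = 2, val = 8
After iteration 4: step = 3, val = 16
Loop ends.

Final answer: 16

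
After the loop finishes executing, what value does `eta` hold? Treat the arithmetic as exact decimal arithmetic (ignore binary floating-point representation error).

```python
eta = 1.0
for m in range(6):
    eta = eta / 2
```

Let's trace through this code step by step.

Initialize: eta = 1.0
Entering loop: for m in range(6):
After iteration 1: m = 0, eta = 0.5
After iteration 2: m = 1, eta = 0.25
After iteration 3: m = 2, eta = 0.125
After iteration 4: m = 3, eta = 0.0625
After iteration 5: m = 4, eta = 0.03125
After iteration 6: m = 5, eta = 0.015625
Loop ends.

Final answer: 0.015625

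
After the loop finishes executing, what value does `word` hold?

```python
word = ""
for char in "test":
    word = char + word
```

Let's trace through this code step by step.

Initialize: word = ''
Entering loop: for char in "test":
After iteration 1: char = 't', word = 't'
After iteration 2: char = 'e', word = 'et'
After iteration 3: char = 's', word = 'set'
After iteration 4: char = 't', word = 'tset'
Loop ends.

Final answer: 'tset'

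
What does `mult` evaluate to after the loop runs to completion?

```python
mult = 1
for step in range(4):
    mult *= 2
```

Let's trace through this code step by step.

Initialize: mult = 1
Entering loop: for step in range(4):
After iteration 1: step = 0, mult = 2
After iteration 2: step = 1, mult = 4
After iteration 3: step = 2, mult = 8
After iteration 4: step = 3, mult = 16
Loop ends.

Final answer: 16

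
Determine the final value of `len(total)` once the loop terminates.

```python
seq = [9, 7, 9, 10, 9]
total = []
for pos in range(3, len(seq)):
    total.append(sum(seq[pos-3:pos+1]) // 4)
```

Let's trace through this code step by step.

Initialize: seq = [9, 7, 9, 10, 9]
Initialize: total = []
Entering loop: for pos in range(3, len(seq)):
After iteration 1: pos = 3, total = [8]
After iteration 2: pos = 4, total = [8, 8]
Loop ends.
len(total) = 2

Final answer: 2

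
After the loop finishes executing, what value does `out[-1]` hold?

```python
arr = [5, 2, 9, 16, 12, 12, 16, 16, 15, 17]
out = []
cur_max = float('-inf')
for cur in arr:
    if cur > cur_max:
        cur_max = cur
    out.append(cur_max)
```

Let's trace through this code step by step.

Initialize: arr = [5, 2, 9, 16, 12, 12, 16, 16, 15, 17]
Initialize: out = []
Initialize: cur_max = -inf
Entering loop: for cur in arr:
After iteration 1: cur = 5, out = [5], cur_max = 5
After iteration 2: cur = 2, out = [5, 5], cur_max = 5
After iteration 3: cur = 9, out = [5, 5, 9], cur_max = 9
After iteration 4: cur = 16, out = [5, 5, 9, 16], cur_max = 16
After iteration 5: cur = 12, out = [5, 5, 9, 16, 16], cur_max = 16
After iteration 6: cur = 12, out = [5, 5, 9, 16, 16, 16], cur_max = 16
After iteration 7: cur = 16, out = [5, 5, 9, 16, 16, 16, 16], cur_max = 16
After iteration 8: cur = 16, out = [5, 5, 9, 16, 16, 16, 16, 16], cur_max = 16
After iteration 9: cur = 15, out = [5, 5, 9, 16, 16, 16, 16, 16, 16], cur_max = 16
After iteration 10: cur = 17, out = [5, 5, 9, 16, 16, 16, 16, 16, 16, 17], cur_max = 17
Loop ends.
out[-1] = 17

Final answer: 17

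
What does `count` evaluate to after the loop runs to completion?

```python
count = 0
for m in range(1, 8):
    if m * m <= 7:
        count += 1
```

Let's trace through this code step by step.

Initialize: count = 0
Entering loop: for m in range(1, 8):
After iteration 1: m = 1, count = 1
After iteration 2: m = 2, count = 2
After iteration 3: m = 3, count = 2
After iteration 4: m = 4, count = 2
After iteration 5: m = 5, count = 2
After iteration 6: m = 6, count = 2
After iteration 7: m = 7, count = 2
Loop ends.

Final answer: 2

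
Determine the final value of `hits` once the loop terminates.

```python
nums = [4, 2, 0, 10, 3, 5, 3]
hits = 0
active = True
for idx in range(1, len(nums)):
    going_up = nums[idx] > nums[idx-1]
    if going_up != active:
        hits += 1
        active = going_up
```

Let's trace through this code step by step.

Initialize: nums = [4, 2, 0, 10, 3, 5, 3]
Initialize: hits = 0
Initialize: active = True
Entering loop: for idx in range(1, len(nums)):
After iteration 1: idx = 1, hits = 1, active = False, going_up = False
After iteration 2: idx = 2, hits = 1, active = False, going_up = False
After iteration 3: idx = 3, hits = 2, active = True, going_up = True
After iteration 4: idx = 4, hits = 3, active = False, going_up = False
After iteration 5: idx = 5, hits = 4, active = True, going_up = True
After iteration 6: idx = 6, hits = 5, active = False, going_up = False
Loop ends.

Final answer: 5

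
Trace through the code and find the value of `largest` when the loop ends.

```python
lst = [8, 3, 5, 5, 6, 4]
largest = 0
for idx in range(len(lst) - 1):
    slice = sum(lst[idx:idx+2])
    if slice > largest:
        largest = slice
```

Let's trace through this code step by step.

Initialize: lst = [8, 3, 5, 5, 6, 4]
Initialize: largest = 0
Entering loop: for idx in range(len(lst) - 1):
After iteration 1: idx = 0, largest = 11, slice = 11
After iteration 2: idx = 1, largest = 11, slice = 8
After iteration 3: idx = 2, largest = 11, slice = 10
After iteration 4: idx = 3, largest = 11, slice = 11
After iteration 5: idx = 4, largest = 11, slice = 10
Loop ends.

Final answer: 11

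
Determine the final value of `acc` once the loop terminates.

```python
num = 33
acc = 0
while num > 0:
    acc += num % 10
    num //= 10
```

Let's trace through this code step by step.

Initialize: num = 33
Initialize: acc = 0
Entering loop: while num > 0:
After iteration 1: num = 3, acc = 3
After iteration 2: num = 0, acc = 6
Loop ends.

Final answer: 6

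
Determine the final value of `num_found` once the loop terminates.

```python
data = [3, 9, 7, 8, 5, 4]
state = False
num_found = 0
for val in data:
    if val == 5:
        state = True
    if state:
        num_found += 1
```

Let's trace through this code step by step.

Initialize: data = [3, 9, 7, 8, 5, 4]
Initialize: state = False
Initialize: num_found = 0
Entering loop: for val in data:
After iteration 1: val = 3, state = False, num_found = 0
After iteration 2: val = 9, state = False, num_found = 0
After iteration 3: val = 7, state = False, num_found = 0
After iteration 4: val = 8, state = False, num_found = 0
After iteration 5: val = 5, state = True, num_found = 1
After iteration 6: val = 4, state = True, num_found = 2
Loop ends.

Final answer: 2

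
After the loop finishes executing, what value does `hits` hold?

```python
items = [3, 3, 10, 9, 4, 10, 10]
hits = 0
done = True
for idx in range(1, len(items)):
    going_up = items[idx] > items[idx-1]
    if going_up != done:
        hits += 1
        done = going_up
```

Let's trace through this code step by step.

Initialize: items = [3, 3, 10, 9, 4, 10, 10]
Initialize: hits = 0
Initialize: done = True
Entering loop: for idx in range(1, len(items)):
After iteration 1: idx = 1, hits = 1, done = False, going_up = False
After iteration 2: idx = 2, hits = 2, done = True, going_up = True
After iteration 3: idx = 3, hits = 3, done = False, going_up = False
After iteration 4: idx = 4, hits = 3, done = False, going_up = False
After iteration 5: idx = 5, hits = 4, done = True, going_up = True
After iteration 6: idx = 6, hits = 5, done = False, going_up = False
Loop ends.

Final answer: 5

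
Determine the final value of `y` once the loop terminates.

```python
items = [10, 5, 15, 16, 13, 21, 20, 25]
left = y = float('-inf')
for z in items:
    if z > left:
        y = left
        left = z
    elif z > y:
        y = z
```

Let's trace through this code step by step.

Initialize: items = [10, 5, 15, 16, 13, 21, 20, 25]
Initialize: left = -inf
Initialize: y = -inf
Entering loop: for z in items:
After iteration 1: z = 10, left = 10, y = -inf
After iteration 2: z = 5, left = 10, y = 5
After iteration 3: z = 15, left = 15, y = 10
After iteration 4: z = 16, left = 16, y = 15
After iteration 5: z = 13, left = 16, y = 15
After iteration 6: z = 21, left = 21, y = 16
After iteration 7: z = 20, left = 21, y = 20
After iteration 8: z = 25, left = 25, y = 21
Loop ends.

Final answer: 21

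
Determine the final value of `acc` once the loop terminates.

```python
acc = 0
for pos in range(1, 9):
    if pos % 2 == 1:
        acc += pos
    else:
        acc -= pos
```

Let's trace through this code step by step.

Initialize: acc = 0
Entering loop: for pos in range(1, 9):
After iteration 1: pos = 1, acc = 1
After iteration 2: pos = 2, acc = -1
After iteration 3: pos = 3, acc = 2
After iteration 4: pos = 4, acc = -2
After iteration 5: pos = 5, acc = 3
After iteration 6: pos = 6, acc = -3
After iteration 7: pos = 7, acc = 4
After iteration 8: pos = 8, acc = -4
Loop ends.

Final answer: -4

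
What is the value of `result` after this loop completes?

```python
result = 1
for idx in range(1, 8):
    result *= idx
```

Let's trace through this code step by step.

Initialize: result = 1
Entering loop: for idx in range(1, 8):
After iteration 1: idx = 1, result = 1
After iteration 2: idx = 2, result = 2
After iteration 3: idx = 3, result = 6
After iteration 4: idx = 4, result = 24
After iteration 5: idx = 5, result = 120
After iteration 6: idx = 6, result = 720
After iteration 7: idx = 7, result = 5040
Loop ends.

Final answer: 5040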